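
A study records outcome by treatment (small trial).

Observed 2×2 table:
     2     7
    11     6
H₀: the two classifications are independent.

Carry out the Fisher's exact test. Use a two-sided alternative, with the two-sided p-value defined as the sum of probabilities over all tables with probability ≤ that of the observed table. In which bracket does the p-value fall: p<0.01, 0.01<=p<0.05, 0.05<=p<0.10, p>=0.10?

p-value bracket: 0.05<=p<0.10

Margins: r₁=9, r₂=17, c₁=13, c₂=13, n=26
p_obs = C(9,2)·C(17,11)/C(26,13); sum pmf over tables with pmf ≤ p_obs
p-value (two-sided) = 0.09684
→ bracket: 0.05<=p<0.10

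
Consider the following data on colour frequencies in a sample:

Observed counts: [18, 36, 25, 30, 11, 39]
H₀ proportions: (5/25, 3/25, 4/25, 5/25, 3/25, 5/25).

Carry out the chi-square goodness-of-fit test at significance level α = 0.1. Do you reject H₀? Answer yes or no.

reject H₀: yes

n = 159; E_i = n·p_i = [31.80, 19.08, 25.44, 31.80, 19.08, 31.80]
χ² = (18−31.80)²/31.80 + (36−19.08)²/19.08 + (25−25.44)²/25.44 + (30−31.80)²/31.80 + (11−19.08)²/19.08 + (39−31.80)²/31.80 = 26.1546
df = 5
p-value (upper-tail) = 0.00008
At α=0.1: p < α → reject H₀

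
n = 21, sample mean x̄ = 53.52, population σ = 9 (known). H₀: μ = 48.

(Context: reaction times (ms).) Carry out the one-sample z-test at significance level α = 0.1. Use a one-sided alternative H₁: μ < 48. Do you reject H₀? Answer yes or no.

SE = σ/√n = 9/√21 = 1.9640
z = (x̄−μ₀)/SE = (53.52−48)/1.9640 = 2.8106
p-value (one-sided, H₁ less) = 0.99753
At α=0.1: p ≥ α → fail to reject H₀

reject H₀: no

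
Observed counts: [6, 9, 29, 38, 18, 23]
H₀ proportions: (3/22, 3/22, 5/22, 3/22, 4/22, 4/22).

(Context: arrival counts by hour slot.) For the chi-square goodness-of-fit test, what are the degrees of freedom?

df = k − 1 = 6 − 1 = 5

degrees of freedom = 5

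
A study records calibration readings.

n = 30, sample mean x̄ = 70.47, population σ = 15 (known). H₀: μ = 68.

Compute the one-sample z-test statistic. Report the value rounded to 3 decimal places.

test statistic = 0.902

SE = σ/√n = 15/√30 = 2.7386
z = (x̄−μ₀)/SE = (70.47−68)/2.7386 = 0.9019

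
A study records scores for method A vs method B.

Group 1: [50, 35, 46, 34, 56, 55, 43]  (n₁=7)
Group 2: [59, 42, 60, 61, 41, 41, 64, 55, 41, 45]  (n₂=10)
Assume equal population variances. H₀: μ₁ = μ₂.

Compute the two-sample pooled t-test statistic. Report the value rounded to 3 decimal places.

test statistic = -1.154

x̄₁=45.571, s₁=8.848, n₁=7
x̄₂=50.900, s₂=9.701, n₂=10
s_p² = [6·8.848² + 9·9.701²]/15 = 87.7743
SE = √(s_p²·(1/7+1/10)) = 4.6170
t = (45.571−50.900)/4.6170 = -1.1541
df = 15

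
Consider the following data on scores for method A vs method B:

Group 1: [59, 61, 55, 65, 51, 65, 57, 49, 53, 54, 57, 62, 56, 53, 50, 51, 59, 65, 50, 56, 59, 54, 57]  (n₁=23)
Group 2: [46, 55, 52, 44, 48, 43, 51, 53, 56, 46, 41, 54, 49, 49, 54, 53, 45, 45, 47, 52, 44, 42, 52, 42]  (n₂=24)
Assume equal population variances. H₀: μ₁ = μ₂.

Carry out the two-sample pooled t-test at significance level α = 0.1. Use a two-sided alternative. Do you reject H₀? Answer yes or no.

x̄₁=56.435, s₁=4.897, n₁=23
x̄₂=48.458, s₂=4.634, n₂=24
s_p² = [22·4.897² + 23·4.634²]/45 = 22.7025
SE = √(s_p²·(1/23+1/24)) = 1.3903
t = (56.435−48.458)/1.3903 = 5.7371
df = 45
p-value (two-sided) = 0.00000
At α=0.1: p < α → reject H₀

reject H₀: yes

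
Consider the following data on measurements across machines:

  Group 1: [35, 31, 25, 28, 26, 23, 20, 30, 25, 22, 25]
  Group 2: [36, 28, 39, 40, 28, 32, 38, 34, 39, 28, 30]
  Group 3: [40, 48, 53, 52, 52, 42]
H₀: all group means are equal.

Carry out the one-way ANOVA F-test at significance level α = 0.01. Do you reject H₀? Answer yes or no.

reject H₀: yes

Group means [26.36, 33.82, 47.83], grand mean 33.893
SSB = Σnᵢ(x̄ᵢ−x̄)² = 1789.663; SSW = ΣΣ(x−x̄ᵢ)² = 579.015
MSB = 1789.663/2 = 894.8317; MSW = 579.015/25 = 23.1606
F = MSB/MSW = 38.6359
df = (2, 25)
p-value (upper-tail) = 0.00000
At α=0.01: p < α → reject H₀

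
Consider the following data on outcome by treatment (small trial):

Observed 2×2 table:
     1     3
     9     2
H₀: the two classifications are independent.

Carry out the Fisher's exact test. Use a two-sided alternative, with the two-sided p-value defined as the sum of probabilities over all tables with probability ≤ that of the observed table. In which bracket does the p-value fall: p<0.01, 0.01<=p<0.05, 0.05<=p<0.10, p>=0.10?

p-value bracket: 0.05<=p<0.10

Margins: r₁=4, r₂=11, c₁=10, c₂=5, n=15
p_obs = C(4,1)·C(11,9)/C(15,10); sum pmf over tables with pmf ≤ p_obs
p-value (two-sided) = 0.07692
→ bracket: 0.05<=p<0.10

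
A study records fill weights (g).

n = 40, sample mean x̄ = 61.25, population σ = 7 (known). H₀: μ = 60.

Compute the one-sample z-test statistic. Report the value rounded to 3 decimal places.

test statistic = 1.129

SE = σ/√n = 7/√40 = 1.1068
z = (x̄−μ₀)/SE = (61.25−60)/1.1068 = 1.1294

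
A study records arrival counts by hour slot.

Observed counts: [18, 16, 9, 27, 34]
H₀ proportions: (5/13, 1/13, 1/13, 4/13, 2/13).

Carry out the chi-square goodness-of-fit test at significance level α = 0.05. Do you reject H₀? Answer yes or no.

n = 104; E_i = n·p_i = [40.00, 8.00, 8.00, 32.00, 16.00]
χ² = (18−40.00)²/40.00 + (16−8.00)²/8.00 + (9−8.00)²/8.00 + (27−32.00)²/32.00 + (34−16.00)²/16.00 = 41.2563
df = 4
p-value (upper-tail) = 0.00000
At α=0.05: p < α → reject H₀

reject H₀: yes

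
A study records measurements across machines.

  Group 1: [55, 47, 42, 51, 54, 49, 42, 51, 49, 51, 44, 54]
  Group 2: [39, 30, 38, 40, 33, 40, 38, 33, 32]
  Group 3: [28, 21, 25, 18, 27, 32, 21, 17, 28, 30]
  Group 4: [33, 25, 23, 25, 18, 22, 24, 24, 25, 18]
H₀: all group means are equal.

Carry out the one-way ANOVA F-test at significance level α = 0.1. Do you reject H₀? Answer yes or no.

Group means [49.08, 35.89, 24.70, 23.70], grand mean 34.049
SSB = Σnᵢ(x̄ᵢ−x̄)² = 4687.897; SSW = ΣΣ(x−x̄ᵢ)² = 744.006
MSB = 4687.897/3 = 1562.6323; MSW = 744.006/37 = 20.1083
F = MSB/MSW = 77.7110
df = (3, 37)
p-value (upper-tail) = 0.00000
At α=0.1: p < α → reject H₀

reject H₀: yes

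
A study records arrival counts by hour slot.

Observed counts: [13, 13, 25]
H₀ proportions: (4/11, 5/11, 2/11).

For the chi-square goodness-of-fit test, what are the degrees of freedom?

degrees of freedom = 2

df = k − 1 = 3 − 1 = 2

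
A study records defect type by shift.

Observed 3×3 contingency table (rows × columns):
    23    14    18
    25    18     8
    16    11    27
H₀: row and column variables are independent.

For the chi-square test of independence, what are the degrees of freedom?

degrees of freedom = 4

df = (r−1)(c−1) = (3−1)·(3−1) = 4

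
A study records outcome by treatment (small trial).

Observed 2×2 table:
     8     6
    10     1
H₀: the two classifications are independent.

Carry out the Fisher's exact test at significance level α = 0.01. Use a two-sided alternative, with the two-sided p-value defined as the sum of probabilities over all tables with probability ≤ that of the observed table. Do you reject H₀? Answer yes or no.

Margins: r₁=14, r₂=11, c₁=18, c₂=7, n=25
p_obs = C(14,8)·C(11,10)/C(25,18); sum pmf over tables with pmf ≤ p_obs
p-value (two-sided) = 0.09000
At α=0.01: p ≥ α → fail to reject H₀

reject H₀: no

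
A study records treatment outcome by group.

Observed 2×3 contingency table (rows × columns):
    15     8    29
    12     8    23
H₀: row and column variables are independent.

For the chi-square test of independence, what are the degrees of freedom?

df = (r−1)(c−1) = (2−1)·(3−1) = 2

degrees of freedom = 2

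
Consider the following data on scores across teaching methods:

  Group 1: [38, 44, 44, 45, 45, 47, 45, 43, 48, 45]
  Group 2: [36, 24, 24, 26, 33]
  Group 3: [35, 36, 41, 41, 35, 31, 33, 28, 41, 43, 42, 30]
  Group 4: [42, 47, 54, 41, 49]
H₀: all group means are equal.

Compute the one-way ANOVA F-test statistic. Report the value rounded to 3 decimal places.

test statistic = 18.880

Group means [44.40, 28.60, 36.33, 46.60], grand mean 39.250
SSB = Σnᵢ(x̄ᵢ−x̄)² = 1204.533; SSW = ΣΣ(x−x̄ᵢ)² = 595.467
MSB = 1204.533/3 = 401.5111; MSW = 595.467/28 = 21.2667
F = MSB/MSW = 18.8798
df = (3, 28)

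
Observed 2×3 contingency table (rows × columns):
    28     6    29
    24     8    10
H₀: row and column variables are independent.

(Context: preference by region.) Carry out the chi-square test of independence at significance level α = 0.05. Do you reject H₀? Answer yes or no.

Row totals [63, 42], col totals [52, 14, 39], n=105
χ² = (28−31.20)²/31.20 + (6−8.40)²/8.40 + (29−23.40)²/23.40 + (24−20.80)²/20.80 + (8−5.60)²/5.60 + (10−15.60)²/15.60 = 5.8852
df = 2
p-value (upper-tail) = 0.05273
At α=0.05: p ≥ α → fail to reject H₀

reject H₀: no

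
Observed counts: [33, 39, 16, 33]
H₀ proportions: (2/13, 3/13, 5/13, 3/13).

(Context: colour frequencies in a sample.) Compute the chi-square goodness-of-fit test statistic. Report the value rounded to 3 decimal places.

n = 121; E_i = n·p_i = [18.62, 27.92, 46.54, 27.92]
χ² = (33−18.62)²/18.62 + (39−27.92)²/27.92 + (16−46.54)²/46.54 + (33−27.92)²/27.92 = 36.4719
df = 3

test statistic = 36.472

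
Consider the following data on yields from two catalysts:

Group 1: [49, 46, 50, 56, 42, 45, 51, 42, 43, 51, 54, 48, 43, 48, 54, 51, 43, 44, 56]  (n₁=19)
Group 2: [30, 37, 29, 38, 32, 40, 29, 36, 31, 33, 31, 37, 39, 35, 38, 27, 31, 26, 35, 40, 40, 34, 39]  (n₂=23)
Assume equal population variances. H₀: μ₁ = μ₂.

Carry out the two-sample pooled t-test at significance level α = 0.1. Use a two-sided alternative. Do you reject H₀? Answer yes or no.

x̄₁=48.211, s₁=4.756, n₁=19
x̄₂=34.217, s₂=4.390, n₂=23
s_p² = [18·4.756² + 22·4.390²]/40 = 20.7768
SE = √(s_p²·(1/19+1/23)) = 1.4131
t = (48.211−34.217)/1.4131 = 9.9024
df = 40
p-value (two-sided) = 0.00000
At α=0.1: p < α → reject H₀

reject H₀: yes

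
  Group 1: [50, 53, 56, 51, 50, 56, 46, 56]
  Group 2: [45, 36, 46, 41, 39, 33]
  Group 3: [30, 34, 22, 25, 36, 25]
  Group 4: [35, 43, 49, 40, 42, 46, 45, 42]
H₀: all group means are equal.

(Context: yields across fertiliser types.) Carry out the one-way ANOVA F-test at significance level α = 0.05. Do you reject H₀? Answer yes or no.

reject H₀: yes

Group means [52.25, 40.00, 28.67, 42.75], grand mean 41.857
SSB = Σnᵢ(x̄ᵢ−x̄)² = 1935.095; SSW = ΣΣ(x−x̄ᵢ)² = 500.333
MSB = 1935.095/3 = 645.0317; MSW = 500.333/24 = 20.8472
F = MSB/MSW = 30.9409
df = (3, 24)
p-value (upper-tail) = 0.00000
At α=0.05: p < α → reject H₀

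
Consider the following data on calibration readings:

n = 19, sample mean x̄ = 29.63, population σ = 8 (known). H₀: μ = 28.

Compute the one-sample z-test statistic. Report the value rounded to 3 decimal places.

test statistic = 0.888

SE = σ/√n = 8/√19 = 1.8353
z = (x̄−μ₀)/SE = (29.63−28)/1.8353 = 0.8881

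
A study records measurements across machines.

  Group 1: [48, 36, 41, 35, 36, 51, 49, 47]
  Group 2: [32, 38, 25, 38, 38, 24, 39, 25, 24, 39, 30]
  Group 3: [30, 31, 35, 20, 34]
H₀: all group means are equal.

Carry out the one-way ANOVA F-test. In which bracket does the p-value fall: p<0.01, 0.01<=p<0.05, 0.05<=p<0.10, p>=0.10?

Group means [42.88, 32.00, 30.00], grand mean 35.208
SSB = Σnᵢ(x̄ᵢ−x̄)² = 719.083; SSW = ΣΣ(x−x̄ᵢ)² = 884.875
MSB = 719.083/2 = 359.5417; MSW = 884.875/21 = 42.1369
F = MSB/MSW = 8.5327
df = (2, 21)
p-value (upper-tail) = 0.00194
→ bracket: p<0.01

p-value bracket: p<0.01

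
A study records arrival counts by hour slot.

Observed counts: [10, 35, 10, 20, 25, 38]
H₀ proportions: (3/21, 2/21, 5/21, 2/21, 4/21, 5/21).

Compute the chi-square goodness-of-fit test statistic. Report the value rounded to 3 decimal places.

test statistic = 61.482

n = 138; E_i = n·p_i = [19.71, 13.14, 32.86, 13.14, 26.29, 32.86]
χ² = (10−19.71)²/19.71 + (35−13.14)²/13.14 + (10−32.86)²/32.86 + (20−13.14)²/13.14 + (25−26.29)²/26.29 + (38−32.86)²/32.86 = 61.4822
df = 5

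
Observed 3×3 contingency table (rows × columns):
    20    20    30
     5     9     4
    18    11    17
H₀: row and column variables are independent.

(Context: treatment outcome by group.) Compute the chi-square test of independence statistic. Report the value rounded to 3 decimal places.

Row totals [70, 18, 46], col totals [43, 40, 51], n=134
χ² = (20−22.46)²/22.46 + (20−20.90)²/20.90 + (30−26.64)²/26.64 + (5−5.78)²/5.78 + (9−5.37)²/5.37 + (4−6.85)²/6.85 + (18−14.76)²/14.76 + (11−13.73)²/13.73 + (17−17.51)²/17.51 = 5.7390
df = 4

test statistic = 5.739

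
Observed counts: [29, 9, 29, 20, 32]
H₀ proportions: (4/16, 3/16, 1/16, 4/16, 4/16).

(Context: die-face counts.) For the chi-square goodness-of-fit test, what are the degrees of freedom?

degrees of freedom = 4

df = k − 1 = 5 − 1 = 4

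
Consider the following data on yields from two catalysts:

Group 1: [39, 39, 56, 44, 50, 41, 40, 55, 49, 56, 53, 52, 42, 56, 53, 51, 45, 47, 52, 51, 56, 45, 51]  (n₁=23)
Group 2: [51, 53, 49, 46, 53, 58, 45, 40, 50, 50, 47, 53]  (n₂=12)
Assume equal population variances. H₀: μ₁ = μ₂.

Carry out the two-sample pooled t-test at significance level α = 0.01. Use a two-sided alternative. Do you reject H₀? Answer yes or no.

x̄₁=48.826, s₁=5.836, n₁=23
x̄₂=49.583, s₂=4.680, n₂=12
s_p² = [22·5.836² + 11·4.680²]/33 = 30.0067
SE = √(s_p²·(1/23+1/12)) = 1.9507
t = (48.826−49.583)/1.9507 = -0.3882
df = 33
p-value (two-sided) = 0.70037
At α=0.01: p ≥ α → fail to reject H₀

reject H₀: no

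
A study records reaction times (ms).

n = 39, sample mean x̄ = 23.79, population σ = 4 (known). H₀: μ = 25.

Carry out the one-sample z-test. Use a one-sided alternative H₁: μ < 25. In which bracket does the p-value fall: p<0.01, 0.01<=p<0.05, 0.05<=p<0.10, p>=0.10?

SE = σ/√n = 4/√39 = 0.6405
z = (x̄−μ₀)/SE = (23.79−25)/0.6405 = -1.8891
p-value (one-sided, H₁ less) = 0.02944
→ bracket: 0.01<=p<0.05

p-value bracket: 0.01<=p<0.05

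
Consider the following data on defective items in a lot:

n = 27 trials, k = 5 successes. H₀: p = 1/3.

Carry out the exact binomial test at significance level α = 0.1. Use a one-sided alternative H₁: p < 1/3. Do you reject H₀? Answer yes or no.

Exact binomial: n=27, k=5, p₀=1/3=0.3333
P(X≤5) from Σ C(n,i)·p₀^i·(1−p₀)^(n−i)
p-value (one-sided, H₁ less) = 0.07194
At α=0.1: p < α → reject H₀

reject H₀: yes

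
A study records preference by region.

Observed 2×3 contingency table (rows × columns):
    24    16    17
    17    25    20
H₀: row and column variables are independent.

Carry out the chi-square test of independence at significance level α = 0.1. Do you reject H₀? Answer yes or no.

reject H₀: no

Row totals [57, 62], col totals [41, 41, 37], n=119
χ² = (24−19.64)²/19.64 + (16−19.64)²/19.64 + (17−17.72)²/17.72 + (17−21.36)²/21.36 + (25−21.36)²/21.36 + (20−19.28)²/19.28 = 3.2096
df = 2
p-value (upper-tail) = 0.20093
At α=0.1: p ≥ α → fail to reject H₀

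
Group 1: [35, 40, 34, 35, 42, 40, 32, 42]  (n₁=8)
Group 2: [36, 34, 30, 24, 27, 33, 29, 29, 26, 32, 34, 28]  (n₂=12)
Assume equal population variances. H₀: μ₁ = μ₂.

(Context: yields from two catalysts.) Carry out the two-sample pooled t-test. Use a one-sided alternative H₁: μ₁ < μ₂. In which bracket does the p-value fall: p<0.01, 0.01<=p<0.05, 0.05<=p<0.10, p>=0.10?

x̄₁=37.500, s₁=3.928, n₁=8
x̄₂=30.167, s₂=3.664, n₂=12
s_p² = [7·3.928² + 11·3.664²]/18 = 14.2037
SE = √(s_p²·(1/8+1/12)) = 1.7202
t = (37.500−30.167)/1.7202 = 4.2631
df = 18
p-value (one-sided, H₁ less) = 0.99977
→ bracket: p>=0.10

p-value bracket: p>=0.10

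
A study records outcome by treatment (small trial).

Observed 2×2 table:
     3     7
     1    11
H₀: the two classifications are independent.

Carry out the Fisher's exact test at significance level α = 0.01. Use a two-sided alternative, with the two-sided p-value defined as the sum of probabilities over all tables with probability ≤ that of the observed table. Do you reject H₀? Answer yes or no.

reject H₀: no

Margins: r₁=10, r₂=12, c₁=4, c₂=18, n=22
p_obs = C(10,3)·C(12,1)/C(22,4); sum pmf over tables with pmf ≤ p_obs
p-value (two-sided) = 0.29323
At α=0.01: p ≥ α → fail to reject H₀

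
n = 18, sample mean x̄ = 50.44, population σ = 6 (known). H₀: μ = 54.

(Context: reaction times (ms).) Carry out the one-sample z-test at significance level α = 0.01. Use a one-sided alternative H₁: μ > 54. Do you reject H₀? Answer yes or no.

reject H₀: no

SE = σ/√n = 6/√18 = 1.4142
z = (x̄−μ₀)/SE = (50.44−54)/1.4142 = -2.5173
p-value (one-sided, H₁ greater) = 0.99409
At α=0.01: p ≥ α → fail to reject H₀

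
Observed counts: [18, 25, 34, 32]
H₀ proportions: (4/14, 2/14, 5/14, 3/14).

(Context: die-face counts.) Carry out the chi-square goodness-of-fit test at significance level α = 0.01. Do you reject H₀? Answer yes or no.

n = 109; E_i = n·p_i = [31.14, 15.57, 38.93, 23.36]
χ² = (18−31.14)²/31.14 + (25−15.57)²/15.57 + (34−38.93)²/38.93 + (32−23.36)²/23.36 = 15.0777
df = 3
p-value (upper-tail) = 0.00175
At α=0.01: p < α → reject H₀

reject H₀: yes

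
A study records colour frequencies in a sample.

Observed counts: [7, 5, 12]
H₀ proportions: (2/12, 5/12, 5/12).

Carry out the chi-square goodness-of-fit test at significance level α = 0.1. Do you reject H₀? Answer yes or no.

n = 24; E_i = n·p_i = [4.00, 10.00, 10.00]
χ² = (7−4.00)²/4.00 + (5−10.00)²/10.00 + (12−10.00)²/10.00 = 5.1500
df = 2
p-value (upper-tail) = 0.07615
At α=0.1: p < α → reject H₀

reject H₀: yes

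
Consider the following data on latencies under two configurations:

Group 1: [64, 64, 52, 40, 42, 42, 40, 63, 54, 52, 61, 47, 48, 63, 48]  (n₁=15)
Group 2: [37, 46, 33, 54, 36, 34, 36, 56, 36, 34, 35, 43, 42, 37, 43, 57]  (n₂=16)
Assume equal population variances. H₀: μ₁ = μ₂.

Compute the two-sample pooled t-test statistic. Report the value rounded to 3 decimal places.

x̄₁=52.000, s₁=9.103, n₁=15
x̄₂=41.188, s₂=8.118, n₂=16
s_p² = [14·9.103² + 15·8.118²]/29 = 74.0841
SE = √(s_p²·(1/15+1/16)) = 3.0934
t = (52.000−41.188)/3.0934 = 3.4953
df = 29

test statistic = 3.495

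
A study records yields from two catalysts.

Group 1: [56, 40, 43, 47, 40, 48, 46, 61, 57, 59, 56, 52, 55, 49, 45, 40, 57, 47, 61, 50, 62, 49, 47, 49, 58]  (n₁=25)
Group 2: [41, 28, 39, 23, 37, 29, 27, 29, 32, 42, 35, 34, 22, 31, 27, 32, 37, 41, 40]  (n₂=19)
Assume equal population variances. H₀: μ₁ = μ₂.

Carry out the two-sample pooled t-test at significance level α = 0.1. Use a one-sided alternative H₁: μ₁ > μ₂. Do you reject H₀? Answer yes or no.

reject H₀: yes

x̄₁=50.960, s₁=6.865, n₁=25
x̄₂=32.947, s₂=6.178, n₂=19
s_p² = [24·6.865² + 18·6.178²]/42 = 43.2835
SE = √(s_p²·(1/25+1/19)) = 2.0024
t = (50.960−32.947)/2.0024 = 8.9957
df = 42
p-value (one-sided, H₁ greater) = 0.00000
At α=0.1: p < α → reject H₀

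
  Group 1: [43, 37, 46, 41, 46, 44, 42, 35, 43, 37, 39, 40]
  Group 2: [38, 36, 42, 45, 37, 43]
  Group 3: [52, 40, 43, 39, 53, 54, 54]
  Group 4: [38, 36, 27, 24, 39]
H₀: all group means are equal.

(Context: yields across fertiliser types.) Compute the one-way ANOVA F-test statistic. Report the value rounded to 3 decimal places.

test statistic = 8.563

Group means [41.08, 40.17, 47.86, 32.80], grand mean 41.100
SSB = Σnᵢ(x̄ᵢ−x̄)² = 669.293; SSW = ΣΣ(x−x̄ᵢ)² = 677.407
MSB = 669.293/3 = 223.0976; MSW = 677.407/26 = 26.0541
F = MSB/MSW = 8.5629
df = (3, 26)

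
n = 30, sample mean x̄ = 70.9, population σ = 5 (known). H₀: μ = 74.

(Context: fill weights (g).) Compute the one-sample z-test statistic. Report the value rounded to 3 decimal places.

test statistic = -3.396

SE = σ/√n = 5/√30 = 0.9129
z = (x̄−μ₀)/SE = (70.9−74)/0.9129 = -3.3959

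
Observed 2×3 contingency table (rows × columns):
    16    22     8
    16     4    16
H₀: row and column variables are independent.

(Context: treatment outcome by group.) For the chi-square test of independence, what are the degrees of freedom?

df = (r−1)(c−1) = (2−1)·(3−1) = 2

degrees of freedom = 2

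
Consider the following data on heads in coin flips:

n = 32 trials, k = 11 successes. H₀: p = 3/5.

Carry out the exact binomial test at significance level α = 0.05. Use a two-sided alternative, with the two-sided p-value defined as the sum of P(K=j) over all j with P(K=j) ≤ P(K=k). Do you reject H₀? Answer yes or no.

Exact binomial: n=32, k=11, p₀=3/5=0.6000
P(X=j) = C(n,j)·p₀^j·(1−p₀)^(n−j); p = Σ P(X=j) over j with P(X=j) ≤ P(X=11)
p-value (two-sided) = 0.00371
At α=0.05: p < α → reject H₀

reject H₀: yes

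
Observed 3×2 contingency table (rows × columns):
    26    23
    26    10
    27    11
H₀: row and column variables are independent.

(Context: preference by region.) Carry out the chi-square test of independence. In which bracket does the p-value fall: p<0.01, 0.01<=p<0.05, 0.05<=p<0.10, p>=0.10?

p-value bracket: p>=0.10

Row totals [49, 36, 38], col totals [79, 44], n=123
χ² = (26−31.47)²/31.47 + (23−17.53)²/17.53 + (26−23.12)²/23.12 + (10−12.88)²/12.88 + (27−24.41)²/24.41 + (11−13.59)²/13.59 = 4.4311
df = 2
p-value (upper-tail) = 0.10910
→ bracket: p>=0.10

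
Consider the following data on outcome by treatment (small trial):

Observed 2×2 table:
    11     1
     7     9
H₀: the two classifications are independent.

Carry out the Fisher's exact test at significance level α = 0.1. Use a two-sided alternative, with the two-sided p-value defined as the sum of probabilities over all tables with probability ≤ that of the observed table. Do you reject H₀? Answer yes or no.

reject H₀: yes

Margins: r₁=12, r₂=16, c₁=18, c₂=10, n=28
p_obs = C(12,11)·C(16,7)/C(28,18); sum pmf over tables with pmf ≤ p_obs
p-value (two-sided) = 0.01587
At α=0.1: p < α → reject H₀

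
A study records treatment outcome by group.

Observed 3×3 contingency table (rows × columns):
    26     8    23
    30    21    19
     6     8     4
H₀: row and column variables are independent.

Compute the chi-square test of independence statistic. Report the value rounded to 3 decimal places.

Row totals [57, 70, 18], col totals [62, 37, 46], n=145
χ² = (26−24.37)²/24.37 + (8−14.54)²/14.54 + (23−18.08)²/18.08 + (30−29.93)²/29.93 + (21−17.86)²/17.86 + (19−22.21)²/22.21 + (6−7.70)²/7.70 + (8−4.59)²/4.59 + (4−5.71)²/5.71 = 8.8187
df = 4

test statistic = 8.819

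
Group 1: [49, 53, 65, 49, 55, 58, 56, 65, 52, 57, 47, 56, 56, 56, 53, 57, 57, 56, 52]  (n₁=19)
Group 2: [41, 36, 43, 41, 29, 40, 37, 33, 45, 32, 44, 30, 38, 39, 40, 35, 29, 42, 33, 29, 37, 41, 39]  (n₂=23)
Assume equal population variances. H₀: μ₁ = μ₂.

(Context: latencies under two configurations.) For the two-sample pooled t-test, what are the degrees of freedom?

degrees of freedom = 40

df = n₁ + n₂ − 2 = 19 + 23 − 2 = 40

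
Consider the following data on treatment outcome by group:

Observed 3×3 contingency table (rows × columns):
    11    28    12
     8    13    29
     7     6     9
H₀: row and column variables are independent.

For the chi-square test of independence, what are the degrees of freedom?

df = (r−1)(c−1) = (3−1)·(3−1) = 4

degrees of freedom = 4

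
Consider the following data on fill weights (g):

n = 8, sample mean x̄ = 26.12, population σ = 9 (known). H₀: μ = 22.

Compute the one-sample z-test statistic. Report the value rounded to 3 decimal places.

test statistic = 1.295

SE = σ/√n = 9/√8 = 3.1820
z = (x̄−μ₀)/SE = (26.12−22)/3.1820 = 1.2948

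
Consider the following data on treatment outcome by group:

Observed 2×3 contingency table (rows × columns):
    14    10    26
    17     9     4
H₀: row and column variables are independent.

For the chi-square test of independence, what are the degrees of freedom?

df = (r−1)(c−1) = (2−1)·(3−1) = 2

degrees of freedom = 2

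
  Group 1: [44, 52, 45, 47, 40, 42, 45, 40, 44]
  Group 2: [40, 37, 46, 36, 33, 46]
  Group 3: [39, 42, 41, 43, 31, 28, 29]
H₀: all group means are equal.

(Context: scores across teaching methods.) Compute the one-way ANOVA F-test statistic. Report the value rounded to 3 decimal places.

Group means [44.33, 39.67, 36.14], grand mean 40.455
SSB = Σnᵢ(x̄ᵢ−x̄)² = 269.264; SSW = ΣΣ(x−x̄ᵢ)² = 512.190
MSB = 269.264/2 = 134.6320; MSW = 512.190/19 = 26.9574
F = MSB/MSW = 4.9943
df = (2, 19)

test statistic = 4.994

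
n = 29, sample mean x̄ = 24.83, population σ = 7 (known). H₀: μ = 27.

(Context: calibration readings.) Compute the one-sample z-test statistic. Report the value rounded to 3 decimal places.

test statistic = -1.669

SE = σ/√n = 7/√29 = 1.2999
z = (x̄−μ₀)/SE = (24.83−27)/1.2999 = -1.6694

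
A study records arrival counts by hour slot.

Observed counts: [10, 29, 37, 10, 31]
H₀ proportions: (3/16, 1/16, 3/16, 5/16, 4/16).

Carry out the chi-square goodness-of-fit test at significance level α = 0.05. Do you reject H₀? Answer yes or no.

n = 117; E_i = n·p_i = [21.94, 7.31, 21.94, 36.56, 29.25]
χ² = (10−21.94)²/21.94 + (29−7.31)²/7.31 + (37−21.94)²/21.94 + (10−36.56)²/36.56 + (31−29.25)²/29.25 = 100.5613
df = 4
p-value (upper-tail) = 0.00000
At α=0.05: p < α → reject H₀

reject H₀: yes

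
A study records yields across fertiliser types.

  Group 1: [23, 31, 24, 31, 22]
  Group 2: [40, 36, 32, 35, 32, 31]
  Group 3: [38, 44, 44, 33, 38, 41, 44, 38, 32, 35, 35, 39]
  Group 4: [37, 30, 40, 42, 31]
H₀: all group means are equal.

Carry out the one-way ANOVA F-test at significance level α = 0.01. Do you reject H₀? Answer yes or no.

reject H₀: yes

Group means [26.20, 34.33, 38.42, 36.00], grand mean 34.929
SSB = Σnᵢ(x̄ᵢ−x̄)² = 534.807; SSW = ΣΣ(x−x̄ᵢ)² = 445.050
MSB = 534.807/3 = 178.2690; MSW = 445.050/24 = 18.5437
F = MSB/MSW = 9.6134
df = (3, 24)
p-value (upper-tail) = 0.00024
At α=0.01: p < α → reject H₀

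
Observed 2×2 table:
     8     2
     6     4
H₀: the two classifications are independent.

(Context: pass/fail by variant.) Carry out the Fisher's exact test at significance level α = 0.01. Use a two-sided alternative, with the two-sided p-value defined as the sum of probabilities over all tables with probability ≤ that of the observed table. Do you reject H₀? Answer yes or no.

reject H₀: no

Margins: r₁=10, r₂=10, c₁=14, c₂=6, n=20
p_obs = C(10,8)·C(10,6)/C(20,14); sum pmf over tables with pmf ≤ p_obs
p-value (two-sided) = 0.62848
At α=0.01: p ≥ α → fail to reject H₀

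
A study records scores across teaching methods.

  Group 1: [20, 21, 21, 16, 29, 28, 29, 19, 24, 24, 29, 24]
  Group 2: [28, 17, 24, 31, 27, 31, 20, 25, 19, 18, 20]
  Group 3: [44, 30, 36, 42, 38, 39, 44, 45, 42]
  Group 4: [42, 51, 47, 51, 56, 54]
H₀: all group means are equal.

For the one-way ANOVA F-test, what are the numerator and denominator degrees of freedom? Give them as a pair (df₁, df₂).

degrees of freedom = [3, 34]

k = 4 groups, N = 38 total
df = (k−1, N−k) = (4−1, 38−4) = (3, 34)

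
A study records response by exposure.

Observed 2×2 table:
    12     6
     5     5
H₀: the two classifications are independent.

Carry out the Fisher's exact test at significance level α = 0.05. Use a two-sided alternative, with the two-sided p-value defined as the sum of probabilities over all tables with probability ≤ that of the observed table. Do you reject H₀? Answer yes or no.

reject H₀: no

Margins: r₁=18, r₂=10, c₁=17, c₂=11, n=28
p_obs = C(18,12)·C(10,5)/C(28,17); sum pmf over tables with pmf ≤ p_obs
p-value (two-sided) = 0.44426
At α=0.05: p ≥ α → fail to reject H₀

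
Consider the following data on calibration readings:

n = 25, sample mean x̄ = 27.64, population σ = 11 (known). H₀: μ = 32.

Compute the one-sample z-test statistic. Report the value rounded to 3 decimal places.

test statistic = -1.982

SE = σ/√n = 11/√25 = 2.2000
z = (x̄−μ₀)/SE = (27.64−32)/2.2000 = -1.9818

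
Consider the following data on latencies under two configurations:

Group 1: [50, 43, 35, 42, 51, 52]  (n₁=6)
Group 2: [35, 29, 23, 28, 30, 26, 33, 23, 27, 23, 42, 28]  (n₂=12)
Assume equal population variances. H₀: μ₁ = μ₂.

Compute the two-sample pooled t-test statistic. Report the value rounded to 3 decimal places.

x̄₁=45.500, s₁=6.656, n₁=6
x̄₂=28.917, s₂=5.600, n₂=12
s_p² = [5·6.656² + 11·5.600²]/16 = 35.4010
SE = √(s_p²·(1/6+1/12)) = 2.9749
t = (45.500−28.917)/2.9749 = 5.5743
df = 16

test statistic = 5.574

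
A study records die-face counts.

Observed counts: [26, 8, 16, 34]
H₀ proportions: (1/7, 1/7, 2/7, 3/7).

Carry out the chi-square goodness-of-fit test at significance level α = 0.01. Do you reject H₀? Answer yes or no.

reject H₀: yes

n = 84; E_i = n·p_i = [12.00, 12.00, 24.00, 36.00]
χ² = (26−12.00)²/12.00 + (8−12.00)²/12.00 + (16−24.00)²/24.00 + (34−36.00)²/36.00 = 20.4444
df = 3
p-value (upper-tail) = 0.00014
At α=0.01: p < α → reject H₀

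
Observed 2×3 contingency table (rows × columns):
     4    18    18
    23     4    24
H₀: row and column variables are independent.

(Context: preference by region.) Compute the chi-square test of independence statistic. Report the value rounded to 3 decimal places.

Row totals [40, 51], col totals [27, 22, 42], n=91
χ² = (4−11.87)²/11.87 + (18−9.67)²/9.67 + (18−18.46)²/18.46 + (23−15.13)²/15.13 + (4−12.33)²/12.33 + (24−23.54)²/23.54 = 22.1303
df = 2

test statistic = 22.130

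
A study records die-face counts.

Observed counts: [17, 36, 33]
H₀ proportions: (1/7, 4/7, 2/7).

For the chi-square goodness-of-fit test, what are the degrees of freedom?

df = k − 1 = 3 − 1 = 2

degrees of freedom = 2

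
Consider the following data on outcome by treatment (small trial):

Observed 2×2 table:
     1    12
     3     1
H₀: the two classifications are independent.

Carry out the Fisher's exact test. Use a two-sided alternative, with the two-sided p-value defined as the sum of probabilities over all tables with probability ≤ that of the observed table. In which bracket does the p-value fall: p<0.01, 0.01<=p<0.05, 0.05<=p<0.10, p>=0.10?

p-value bracket: 0.01<=p<0.05

Margins: r₁=13, r₂=4, c₁=4, c₂=13, n=17
p_obs = C(13,1)·C(4,3)/C(17,4); sum pmf over tables with pmf ≤ p_obs
p-value (two-sided) = 0.02227
→ bracket: 0.01<=p<0.05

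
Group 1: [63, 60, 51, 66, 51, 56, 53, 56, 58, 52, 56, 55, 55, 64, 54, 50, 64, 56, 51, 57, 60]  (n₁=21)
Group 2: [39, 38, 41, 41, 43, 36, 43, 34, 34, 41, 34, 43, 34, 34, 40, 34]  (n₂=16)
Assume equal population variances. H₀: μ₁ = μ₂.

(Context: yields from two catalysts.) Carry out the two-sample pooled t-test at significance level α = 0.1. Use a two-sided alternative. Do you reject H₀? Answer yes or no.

reject H₀: yes

x̄₁=56.571, s₁=4.739, n₁=21
x̄₂=38.062, s₂=3.714, n₂=16
s_p² = [20·4.739² + 15·3.714²]/35 = 18.7452
SE = √(s_p²·(1/21+1/16)) = 1.4367
t = (56.571−38.062)/1.4367 = 12.8827
df = 35
p-value (two-sided) = 0.00000
At α=0.1: p < α → reject H₀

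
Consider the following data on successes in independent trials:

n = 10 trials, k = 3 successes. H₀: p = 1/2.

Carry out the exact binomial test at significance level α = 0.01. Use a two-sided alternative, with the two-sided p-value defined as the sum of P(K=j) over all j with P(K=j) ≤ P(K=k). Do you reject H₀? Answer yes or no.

Exact binomial: n=10, k=3, p₀=1/2=0.5000
P(X=j) = C(n,j)·p₀^j·(1−p₀)^(n−j); p = Σ P(X=j) over j with P(X=j) ≤ P(X=3)
p-value (two-sided) = 0.34375
At α=0.01: p ≥ α → fail to reject H₀

reject H₀: no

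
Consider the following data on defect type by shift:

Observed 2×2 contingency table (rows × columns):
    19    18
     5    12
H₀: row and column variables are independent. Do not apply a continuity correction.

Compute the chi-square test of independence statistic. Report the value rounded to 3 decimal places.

test statistic = 2.271

Row totals [37, 17], col totals [24, 30], n=54
χ² = (19−16.44)²/16.44 + (18−20.56)²/20.56 + (5−7.56)²/7.56 + (12−9.44)²/9.44 = 2.2707
df = 1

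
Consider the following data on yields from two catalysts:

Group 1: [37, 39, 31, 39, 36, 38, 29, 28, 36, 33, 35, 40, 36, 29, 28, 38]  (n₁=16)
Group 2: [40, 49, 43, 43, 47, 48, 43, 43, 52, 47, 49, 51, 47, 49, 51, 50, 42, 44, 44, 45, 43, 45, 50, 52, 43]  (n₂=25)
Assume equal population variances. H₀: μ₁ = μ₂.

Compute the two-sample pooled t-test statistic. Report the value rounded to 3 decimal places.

test statistic = -9.740

x̄₁=34.500, s₁=4.227, n₁=16
x̄₂=46.400, s₂=3.536, n₂=25
s_p² = [15·4.227² + 24·3.536²]/39 = 14.5641
SE = √(s_p²·(1/16+1/25)) = 1.2218
t = (34.500−46.400)/1.2218 = -9.7396
df = 39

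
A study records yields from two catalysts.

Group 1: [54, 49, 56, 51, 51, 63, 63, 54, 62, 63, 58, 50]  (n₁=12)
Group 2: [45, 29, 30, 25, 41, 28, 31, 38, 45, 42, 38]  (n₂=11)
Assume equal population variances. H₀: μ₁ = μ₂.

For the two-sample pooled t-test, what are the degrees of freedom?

degrees of freedom = 21

df = n₁ + n₂ − 2 = 12 + 11 − 2 = 21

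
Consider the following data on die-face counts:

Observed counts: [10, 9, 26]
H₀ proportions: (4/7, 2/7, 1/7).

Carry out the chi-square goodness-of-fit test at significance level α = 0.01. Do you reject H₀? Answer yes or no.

reject H₀: yes

n = 45; E_i = n·p_i = [25.71, 12.86, 6.43]
χ² = (10−25.71)²/25.71 + (9−12.86)²/12.86 + (26−6.43)²/6.43 = 70.3444
df = 2
p-value (upper-tail) = 0.00000
At α=0.01: p < α → reject H₀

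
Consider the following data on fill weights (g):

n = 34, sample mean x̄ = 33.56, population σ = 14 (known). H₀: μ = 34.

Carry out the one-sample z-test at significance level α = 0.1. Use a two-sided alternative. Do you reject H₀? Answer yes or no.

reject H₀: no

SE = σ/√n = 14/√34 = 2.4010
z = (x̄−μ₀)/SE = (33.56−34)/2.4010 = -0.1833
p-value (two-sided) = 0.85460
At α=0.1: p ≥ α → fail to reject H₀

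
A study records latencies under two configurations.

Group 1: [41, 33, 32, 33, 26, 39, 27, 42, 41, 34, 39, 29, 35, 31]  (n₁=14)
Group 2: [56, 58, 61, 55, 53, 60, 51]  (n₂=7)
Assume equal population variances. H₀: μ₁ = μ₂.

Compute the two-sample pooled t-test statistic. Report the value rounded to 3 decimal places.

x̄₁=34.429, s₁=5.287, n₁=14
x̄₂=56.286, s₂=3.638, n₂=7
s_p² = [13·5.287² + 6·3.638²]/19 = 23.3083
SE = √(s_p²·(1/14+1/7)) = 2.2349
t = (34.429−56.286)/2.2349 = -9.7801
df = 19

test statistic = -9.780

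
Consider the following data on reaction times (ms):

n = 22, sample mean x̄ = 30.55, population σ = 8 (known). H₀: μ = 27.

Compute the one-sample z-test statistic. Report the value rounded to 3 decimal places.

SE = σ/√n = 8/√22 = 1.7056
z = (x̄−μ₀)/SE = (30.55−27)/1.7056 = 2.0814

test statistic = 2.081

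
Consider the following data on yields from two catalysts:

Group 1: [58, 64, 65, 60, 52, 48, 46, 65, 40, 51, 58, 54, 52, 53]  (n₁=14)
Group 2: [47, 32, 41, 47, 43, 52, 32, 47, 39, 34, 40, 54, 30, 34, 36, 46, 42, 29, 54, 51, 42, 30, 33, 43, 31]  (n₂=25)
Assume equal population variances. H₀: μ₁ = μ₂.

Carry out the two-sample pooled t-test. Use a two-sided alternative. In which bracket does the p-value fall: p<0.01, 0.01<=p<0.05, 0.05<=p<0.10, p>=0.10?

p-value bracket: p<0.01

x̄₁=54.714, s₁=7.426, n₁=14
x̄₂=40.360, s₂=7.989, n₂=25
s_p² = [13·7.426² + 24·7.989²]/37 = 60.7734
SE = √(s_p²·(1/14+1/25)) = 2.6023
t = (54.714−40.360)/2.6023 = 5.5160
df = 37
p-value (two-sided) = 0.00000
→ bracket: p<0.01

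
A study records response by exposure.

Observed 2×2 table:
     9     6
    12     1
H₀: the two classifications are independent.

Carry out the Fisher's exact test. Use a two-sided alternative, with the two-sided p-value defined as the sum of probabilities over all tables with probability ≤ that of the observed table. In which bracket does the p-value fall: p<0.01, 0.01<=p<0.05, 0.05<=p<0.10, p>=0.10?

p-value bracket: 0.05<=p<0.10

Margins: r₁=15, r₂=13, c₁=21, c₂=7, n=28
p_obs = C(15,9)·C(13,12)/C(28,21); sum pmf over tables with pmf ≤ p_obs
p-value (two-sided) = 0.08357
→ bracket: 0.05<=p<0.10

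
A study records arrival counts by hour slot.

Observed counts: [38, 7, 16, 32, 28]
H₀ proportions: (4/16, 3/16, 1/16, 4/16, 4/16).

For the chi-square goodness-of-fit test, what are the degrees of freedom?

df = k − 1 = 5 − 1 = 4

degrees of freedom = 4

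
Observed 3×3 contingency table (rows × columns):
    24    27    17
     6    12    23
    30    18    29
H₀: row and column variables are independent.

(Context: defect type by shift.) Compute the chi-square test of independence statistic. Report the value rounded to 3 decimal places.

test statistic = 15.068

Row totals [68, 41, 77], col totals [60, 57, 69], n=186
χ² = (24−21.94)²/21.94 + (27−20.84)²/20.84 + (17−25.23)²/25.23 + (6−13.23)²/13.23 + (12−12.56)²/12.56 + (23−15.21)²/15.21 + (30−24.84)²/24.84 + (18−23.60)²/23.60 + (29−28.56)²/28.56 = 15.0682
df = 4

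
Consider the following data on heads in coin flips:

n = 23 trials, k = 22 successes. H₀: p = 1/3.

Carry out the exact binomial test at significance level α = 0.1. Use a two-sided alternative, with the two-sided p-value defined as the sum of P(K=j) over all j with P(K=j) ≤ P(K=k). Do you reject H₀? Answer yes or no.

Exact binomial: n=23, k=22, p₀=1/3=0.3333
P(X=j) = C(n,j)·p₀^j·(1−p₀)^(n−j); p = Σ P(X=j) over j with P(X=j) ≤ P(X=22)
p-value (two-sided) = 0.00000
At α=0.1: p < α → reject H₀

reject H₀: yes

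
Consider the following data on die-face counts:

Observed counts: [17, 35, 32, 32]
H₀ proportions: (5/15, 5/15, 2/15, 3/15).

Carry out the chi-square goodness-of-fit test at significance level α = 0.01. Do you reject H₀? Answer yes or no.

reject H₀: yes

n = 116; E_i = n·p_i = [38.67, 38.67, 15.47, 23.20]
χ² = (17−38.67)²/38.67 + (35−38.67)²/38.67 + (32−15.47)²/15.47 + (32−23.20)²/23.20 = 33.5000
df = 3
p-value (upper-tail) = 0.00000
At α=0.01: p < α → reject H₀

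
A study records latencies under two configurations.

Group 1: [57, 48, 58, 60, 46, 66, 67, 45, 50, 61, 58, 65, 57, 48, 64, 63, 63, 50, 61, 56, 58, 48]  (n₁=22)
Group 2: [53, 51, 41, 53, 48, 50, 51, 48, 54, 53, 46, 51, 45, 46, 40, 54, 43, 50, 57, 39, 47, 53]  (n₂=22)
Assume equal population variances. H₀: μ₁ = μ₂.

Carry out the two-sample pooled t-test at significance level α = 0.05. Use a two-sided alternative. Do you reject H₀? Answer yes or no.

x̄₁=56.773, s₁=6.955, n₁=22
x̄₂=48.773, s₂=4.937, n₂=22
s_p² = [21·6.955² + 21·4.937²]/42 = 36.3745
SE = √(s_p²·(1/22+1/22)) = 1.8185
t = (56.773−48.773)/1.8185 = 4.3993
df = 42
p-value (two-sided) = 0.00007
At α=0.05: p < α → reject H₀

reject H₀: yes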